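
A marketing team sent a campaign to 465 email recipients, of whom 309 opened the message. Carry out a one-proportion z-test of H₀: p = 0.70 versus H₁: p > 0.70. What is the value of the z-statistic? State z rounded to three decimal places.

z = -1.670

p̂ = 309/465 = 0.66452.
Under H₀, SE = √(p₀(1−p₀)/n) = √(0.70·0.30/465) = √0.000451613 = 0.021251.
z = (0.66452 − 0.70)/0.021251 = -0.03548/0.021251 = -1.670.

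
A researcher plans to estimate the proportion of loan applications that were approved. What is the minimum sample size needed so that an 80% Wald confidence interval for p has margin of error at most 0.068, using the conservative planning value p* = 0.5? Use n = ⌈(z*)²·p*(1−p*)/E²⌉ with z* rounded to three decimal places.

The 80% critical value is z* = 1.282.
p*(1−p*) = 0.50·0.50 = 0.2500.
(z*)²·p*(1−p*)/E² = 1.643524·0.2500/0.004624 = 88.858.
Rounding up, n = 89.

n = 89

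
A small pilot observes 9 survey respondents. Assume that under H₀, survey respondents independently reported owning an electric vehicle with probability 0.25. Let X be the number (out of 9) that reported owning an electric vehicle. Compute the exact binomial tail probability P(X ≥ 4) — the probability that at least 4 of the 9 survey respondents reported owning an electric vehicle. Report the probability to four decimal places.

X is binomial with n = 9 and p = 0.25.
P(X ≥ 4) = Σ_{j=4}^{9} C(9,j)·0.25^j·0.75^{9−j}.
= 0.116798 + 0.038933 + 0.008652 + 0.001236 + 0.000103 + 0.000004 = 0.1657.

P = 0.1657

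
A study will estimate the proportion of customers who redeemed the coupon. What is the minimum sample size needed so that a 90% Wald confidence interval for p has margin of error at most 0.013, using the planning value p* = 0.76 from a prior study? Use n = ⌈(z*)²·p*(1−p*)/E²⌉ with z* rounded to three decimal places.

n = 2921

For 90% confidence, z* = 1.645.
p*(1−p*) = 0.76·0.24 = 0.1824.
Required n before rounding: 2.706025 × 0.1824 / 0.013² = 2920.586.
⌈2920.586⌉ = 2921.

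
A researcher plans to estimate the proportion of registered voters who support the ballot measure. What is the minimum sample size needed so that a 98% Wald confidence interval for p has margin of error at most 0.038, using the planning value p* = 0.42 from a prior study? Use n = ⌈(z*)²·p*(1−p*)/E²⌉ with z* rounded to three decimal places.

The 98% critical value is z* = 2.326.
p*(1−p*) = 0.2436.
Required n before rounding: 5.410276 × 0.2436 / 0.038² = 912.703.
⌈912.703⌉ = 913.

n = 913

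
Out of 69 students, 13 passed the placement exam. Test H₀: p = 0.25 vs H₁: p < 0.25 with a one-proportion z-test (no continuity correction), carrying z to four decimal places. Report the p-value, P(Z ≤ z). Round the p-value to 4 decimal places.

Sample proportion p̂ = 13/69 = 0.18841.
Under H₀, SE = √(p₀(1−p₀)/n) = √(0.25·0.75/69) = √0.002717391 = 0.052129.
Test statistic (full precision, shown to 4 dp): z = (13/69 − 0.25)/SE₀ ≈ -1.1816.
p-value = P(Z ≤ z) with z = -1.1816 → 0.1187.

p-value = 0.1187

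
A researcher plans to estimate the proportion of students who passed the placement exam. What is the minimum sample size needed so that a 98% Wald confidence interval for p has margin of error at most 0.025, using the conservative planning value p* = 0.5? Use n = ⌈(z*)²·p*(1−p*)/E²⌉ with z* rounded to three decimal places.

n = 2165

The 98% critical value is z* = 2.326.
p*(1−p*) = 0.2500.
(z*)²·p*(1−p*)/E² = 5.410276·0.2500/0.000625 = 2164.110.
Rounding up, n = 2165.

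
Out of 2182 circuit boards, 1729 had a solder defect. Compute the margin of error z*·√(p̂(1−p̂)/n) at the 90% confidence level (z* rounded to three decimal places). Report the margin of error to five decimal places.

ME = 0.01428

With x = 1729 successes in n = 2182, p̂ = 0.79239.
Standard error of p̂: √(0.164507/2182) = √0.000075393 = 0.008683.
z* = 1.645 at the 90% level.
ME = 1.645·0.008683 = 0.01428.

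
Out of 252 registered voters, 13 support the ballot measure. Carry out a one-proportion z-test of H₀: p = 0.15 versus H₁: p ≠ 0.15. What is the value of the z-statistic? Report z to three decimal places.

z = -4.375

p̂ = 13/252 = 0.05159.
Under H₀, SE = √(p₀(1−p₀)/n) = √(0.15·0.85/252) = √0.000505952 = 0.022493.
z = (0.05159 − 0.15)/0.022493 = -0.09841/0.022493 = -4.375.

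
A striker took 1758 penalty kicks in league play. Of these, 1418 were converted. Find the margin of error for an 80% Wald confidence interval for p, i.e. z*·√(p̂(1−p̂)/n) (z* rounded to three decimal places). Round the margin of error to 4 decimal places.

The sample proportion is 1418/1758 = 0.80660.
SE = √(p̂(1−p̂)/n) = √(0.155997/1758) = 0.009420.
z* = 1.282 at the 80% level.
So ME = 0.0121.

ME = 0.0121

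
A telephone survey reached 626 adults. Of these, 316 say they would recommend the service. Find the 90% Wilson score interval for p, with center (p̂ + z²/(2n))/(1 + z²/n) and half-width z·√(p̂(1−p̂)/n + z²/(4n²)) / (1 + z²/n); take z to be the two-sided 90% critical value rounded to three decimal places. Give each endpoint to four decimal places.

(0.4720, 0.5376)

p̂ = 316/626 = 0.50479; z = 1.645, so z² = 2.706025.
Denominator 1 + z²/n = 1 + 2.706025/626 = 1.004323.
Center = (0.50479 + 0.002161)/1.004323 = 0.50477.
Radicand: p̂(1−p̂)/n + z²/(4n²) = 0.000399324 + 0.000001726 = 0.000401050.
Half-width = 1.645·√0.000401050/1.004323 = 0.03280.
CI: 0.50477 ± 0.03280 = (0.4720, 0.5376).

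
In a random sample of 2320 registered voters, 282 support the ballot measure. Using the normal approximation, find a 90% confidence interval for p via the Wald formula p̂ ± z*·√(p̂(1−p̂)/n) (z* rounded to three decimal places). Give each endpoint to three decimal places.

p̂ = 282/2320 = 0.12155.
Standard error of p̂: √(0.106777/2320) = √0.000046025 = 0.006784.
z* = 1.645 at the 90% level.
Margin = 1.645·0.006784 = 0.01116.
Interval: 0.12155 ± 0.01116 → (0.110, 0.133).

(0.110, 0.133)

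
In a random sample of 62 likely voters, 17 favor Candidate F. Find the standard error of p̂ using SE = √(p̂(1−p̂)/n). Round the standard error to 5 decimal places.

With x = 17 successes in n = 62, p̂ = 0.27419.
p̂(1−p̂) = 0.199010.
SE = √(0.199010/62) = √0.003209839 = 0.05666.

SE = 0.05666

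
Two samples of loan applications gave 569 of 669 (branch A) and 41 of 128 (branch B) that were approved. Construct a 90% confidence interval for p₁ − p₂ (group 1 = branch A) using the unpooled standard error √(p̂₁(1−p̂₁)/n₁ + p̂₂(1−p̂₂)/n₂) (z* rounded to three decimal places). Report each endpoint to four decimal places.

(0.4587, 0.6017)

p̂₁ = 0.85052, p̂₂ = 0.32031, so the observed difference is 0.53021.
Unpooled SE = √(p̂₁(1−p̂₁)/n₁ + p̂₂(1−p̂₂)/n₂) = √(0.000190035 + 0.001700878) = 0.043485.
The 90% critical value is z* = 1.645. Margin = 1.645·0.043485 = 0.07153.
CI: 0.53021 ± 0.07153 = (0.4587, 0.6017).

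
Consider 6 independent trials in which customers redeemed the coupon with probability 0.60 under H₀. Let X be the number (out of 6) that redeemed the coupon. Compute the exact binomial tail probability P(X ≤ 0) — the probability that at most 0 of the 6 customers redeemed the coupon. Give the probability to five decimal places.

X ~ Binomial(n=6, p=0.60).
P(X ≤ 0) = C(6,0)·0.60^0·0.40^6.
= 0.004096 = 0.00410.

P = 0.00410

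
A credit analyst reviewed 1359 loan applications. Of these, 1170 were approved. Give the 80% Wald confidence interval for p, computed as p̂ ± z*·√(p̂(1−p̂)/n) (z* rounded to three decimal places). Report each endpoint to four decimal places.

(0.8489, 0.8730)

p̂ = 1170/1359 = 0.86093.
SE = √(p̂(1−p̂)/n) = √(0.119732/1359) = 0.009386.
The 80% critical value is z* = 1.282.
Margin of error: 1.282 × 0.009386 = 0.01203.
Interval: 0.86093 ± 0.01203 → (0.8489, 0.8730).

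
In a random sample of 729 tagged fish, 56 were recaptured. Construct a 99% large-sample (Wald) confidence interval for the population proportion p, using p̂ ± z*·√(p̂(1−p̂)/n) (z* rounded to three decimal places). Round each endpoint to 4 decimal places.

(0.0514, 0.1022)

p̂ = 56/729 = 0.07682.
SE(p̂) = √(0.07682·0.92318/729) = 0.009863.
For 99% confidence, z* = 2.576.
Margin of error: 2.576 × 0.009863 = 0.02541.
So the interval runs from 0.0514 to 0.1022.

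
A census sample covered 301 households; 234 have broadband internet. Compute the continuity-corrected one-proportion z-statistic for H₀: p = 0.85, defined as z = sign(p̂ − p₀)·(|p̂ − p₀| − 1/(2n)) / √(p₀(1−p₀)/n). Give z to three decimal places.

The sample proportion is 234/301 = 0.77741. p̂ − p₀ = -0.072591.
Continuity correction 1/(2n) = 1/602 = 0.001661.
Corrected numerator: |-0.072591| − 0.001661 = 0.070930.
Null standard error: √(0.85·0.15/301) = √0.000423588 = 0.020581.
z = (−)0.070930/0.020581 = -3.446.

z = -3.446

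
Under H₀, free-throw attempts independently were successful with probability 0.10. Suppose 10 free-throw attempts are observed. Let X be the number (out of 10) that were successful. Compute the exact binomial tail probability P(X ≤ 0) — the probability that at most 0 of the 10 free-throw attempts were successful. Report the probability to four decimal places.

P = 0.3487

X ~ Binomial(n=10, p=0.10).
P(X ≤ 0) = C(10,0)·0.10^0·0.90^10.
= 0.348678 = 0.3487.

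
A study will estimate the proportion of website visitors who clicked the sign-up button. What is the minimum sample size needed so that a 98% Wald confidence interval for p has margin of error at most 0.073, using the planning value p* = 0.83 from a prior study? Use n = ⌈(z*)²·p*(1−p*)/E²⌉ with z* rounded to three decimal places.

n = 144

For 98% confidence, z* = 2.326.
p*(1−p*) = 0.83·0.17 = 0.1411.
(z*)²·p*(1−p*)/E² = 5.410276·0.1411/0.005329 = 143.252.
⌈143.252⌉ = 144.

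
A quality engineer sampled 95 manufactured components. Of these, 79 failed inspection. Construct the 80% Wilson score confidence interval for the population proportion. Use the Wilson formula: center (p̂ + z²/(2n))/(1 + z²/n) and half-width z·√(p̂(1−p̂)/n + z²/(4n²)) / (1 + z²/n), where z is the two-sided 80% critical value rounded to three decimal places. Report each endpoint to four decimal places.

Here p̂ = 79/95 = 0.83158 and z = 1.282 (z² = 1.643524).
Denominator 1 + z²/n = 1 + 1.643524/95 = 1.017300.
Center = (0.83158 + 0.008650)/1.017300 = 0.82594.
Radicand: p̂(1−p̂)/n + z²/(4n²) = 0.001474267 + 0.000045527 = 0.001519794.
Half-width = 1.282·√0.001519794/1.017300 = 0.04913.
So the interval runs from 0.7768 to 0.8751.

(0.7768, 0.8751)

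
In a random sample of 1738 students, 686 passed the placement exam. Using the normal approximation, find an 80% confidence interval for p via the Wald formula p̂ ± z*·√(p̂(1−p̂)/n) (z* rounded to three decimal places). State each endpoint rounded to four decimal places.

(0.3797, 0.4097)

Sample proportion p̂ = 686/1738 = 0.39471.
SE(p̂) = √(0.39471·0.60529/1738) = 0.011725.
z* = 1.282 at the 80% level.
Margin = 1.282·0.011725 = 0.01503.
Interval: 0.39471 ± 0.01503 → (0.3797, 0.4097).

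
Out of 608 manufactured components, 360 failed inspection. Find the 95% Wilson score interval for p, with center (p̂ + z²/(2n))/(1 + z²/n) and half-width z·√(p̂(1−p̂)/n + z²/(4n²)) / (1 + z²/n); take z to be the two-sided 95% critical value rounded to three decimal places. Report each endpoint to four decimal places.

(0.5526, 0.6305)

Here p̂ = 360/608 = 0.59211 and z = 1.960 (z² = 3.841600).
Denominator 1 + z²/n = 1 + 3.841600/608 = 1.006318.
Adjusted center: (0.59211 + z²/(2n))/1.006318 = 0.59153.
Radicand: p̂(1−p̂)/n + z²/(4n²) = 0.000397231 + 0.000002598 = 0.000399829.
Half-width = z·√(radicand)/denom = 1.960·0.019996/1.006318 = 0.03895.
So the interval runs from 0.5526 to 0.6305.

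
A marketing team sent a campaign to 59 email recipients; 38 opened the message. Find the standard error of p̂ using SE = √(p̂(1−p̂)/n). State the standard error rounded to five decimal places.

SE = 0.06233

Sample proportion p̂ = 38/59 = 0.64407.
p̂(1−p̂) = 0.229244.
SE = √(0.229244/59) = √0.003885492 = 0.06233.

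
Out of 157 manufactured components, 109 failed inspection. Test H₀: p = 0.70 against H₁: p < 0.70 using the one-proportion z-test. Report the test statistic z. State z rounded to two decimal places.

Sample proportion p̂ = 109/157 = 0.69427.
SE₀ = √(0.70·0.30/157) = 0.036573.
z = (0.69427 − 0.70)/0.036573 = -0.00573/0.036573 = -0.16.

z = -0.16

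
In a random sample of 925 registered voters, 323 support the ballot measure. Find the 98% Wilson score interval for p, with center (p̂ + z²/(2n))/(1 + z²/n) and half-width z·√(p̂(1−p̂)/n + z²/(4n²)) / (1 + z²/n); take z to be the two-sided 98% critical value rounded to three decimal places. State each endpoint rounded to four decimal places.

(0.3137, 0.3864)

Here p̂ = 323/925 = 0.34919 and z = 2.326 (z² = 5.410276).
1 + z²/n = 1.005849.
Adjusted center: (0.34919 + z²/(2n))/1.005849 = 0.35007.
Radicand: p̂(1−p̂)/n + z²/(4n²) = 0.000245682 + 0.000001581 = 0.000247263.
Half-width = z·√(radicand)/denom = 2.326·0.015725/1.005849 = 0.03636.
CI: 0.35007 ± 0.03636 = (0.3137, 0.3864).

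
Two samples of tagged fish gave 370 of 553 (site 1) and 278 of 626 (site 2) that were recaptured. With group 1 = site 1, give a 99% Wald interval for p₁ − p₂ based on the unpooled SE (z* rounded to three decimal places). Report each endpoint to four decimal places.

p̂₁ = 0.66908, p̂₂ = 0.44409, so the observed difference is 0.22499.
SE = √(0.000400385 + 0.000394367) = √0.000794752 = 0.028191.
The 99% critical value is z* = 2.576. Margin = 2.576·0.028191 = 0.07262.
CI: 0.22499 ± 0.07262 = (0.1524, 0.2976).

(0.1524, 0.2976)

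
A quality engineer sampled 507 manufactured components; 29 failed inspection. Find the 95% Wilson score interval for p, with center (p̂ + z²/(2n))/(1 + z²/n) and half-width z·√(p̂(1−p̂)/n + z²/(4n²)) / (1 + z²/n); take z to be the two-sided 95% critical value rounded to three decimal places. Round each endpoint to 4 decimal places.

p̂ = 29/507 = 0.05720; z = 1.960, so z² = 3.841600.
1 + z²/n = 1.007577.
Adjusted center: (0.05720 + z²/(2n))/1.007577 = 0.06053.
Radicand: p̂(1−p̂)/n + z²/(4n²) = 0.000106366 + 0.000003736 = 0.000110102.
Half-width = z·√(radicand)/denom = 1.960·0.010493/1.007577 = 0.02041.
CI: 0.06053 ± 0.02041 = (0.0401, 0.0809).

(0.0401, 0.0809)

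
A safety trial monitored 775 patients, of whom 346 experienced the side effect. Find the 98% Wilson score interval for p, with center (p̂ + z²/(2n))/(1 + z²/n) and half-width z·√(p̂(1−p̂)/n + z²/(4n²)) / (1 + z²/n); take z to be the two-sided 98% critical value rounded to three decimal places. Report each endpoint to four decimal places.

Here p̂ = 346/775 = 0.44645 and z = 2.326 (z² = 5.410276).
Denominator 1 + z²/n = 1 + 5.410276/775 = 1.006981.
Adjusted center: (0.44645 + z²/(2n))/1.006981 = 0.44682.
Radicand: p̂(1−p̂)/n + z²/(4n²) = 0.000318881 + 0.000002252 = 0.000321133.
Half-width = 2.326·√0.000321133/1.006981 = 0.04139.
CI: 0.44682 ± 0.04139 = (0.4054, 0.4882).

(0.4054, 0.4882)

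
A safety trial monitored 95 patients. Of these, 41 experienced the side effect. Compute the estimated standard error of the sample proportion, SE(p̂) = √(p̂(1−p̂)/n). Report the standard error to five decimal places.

SE = 0.05082

With x = 41 successes in n = 95, p̂ = 0.43158.
p̂(1−p̂) = 0.43158·0.56842 = 0.245319.
SE = √(0.245319/95) = 0.05082.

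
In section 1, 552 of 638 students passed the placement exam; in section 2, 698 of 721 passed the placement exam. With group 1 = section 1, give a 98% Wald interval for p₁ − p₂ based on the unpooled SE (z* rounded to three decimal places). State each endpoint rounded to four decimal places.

(-0.1378, -0.0680)

p̂₁ = 552/638 = 0.86520, p̂₂ = 698/721 = 0.96810; p̂₁ − p̂₂ = -0.10290.
Unpooled SE = √(p̂₁(1−p̂₁)/n₁ + p̂₂(1−p̂₂)/n₂) = √(0.000182800 + 0.000042833) = 0.015021.
z* = 2.326 at the 98% level. Margin of error = 0.03494.
Interval: -0.10290 ± 0.03494 → (-0.1378, -0.0680).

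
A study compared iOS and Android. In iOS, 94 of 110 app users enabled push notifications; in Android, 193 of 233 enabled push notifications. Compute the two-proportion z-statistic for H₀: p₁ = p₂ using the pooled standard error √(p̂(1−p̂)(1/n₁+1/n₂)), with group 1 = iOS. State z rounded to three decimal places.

z = 0.613

Sample proportions: p̂₁ = 94/110 = 0.85455 and p̂₂ = 193/233 = 0.82833.
Pooled p̂ = (94+193)/(110+233) = 287/343 = 0.83673.
Pooled SE = √[0.1366097·0.01338275] ≈ 0.042758.
z = 0.02622/0.042758 = 0.613.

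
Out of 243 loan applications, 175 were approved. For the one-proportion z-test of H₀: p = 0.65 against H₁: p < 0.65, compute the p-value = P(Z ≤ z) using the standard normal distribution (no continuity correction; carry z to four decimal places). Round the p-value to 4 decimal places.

p-value = 0.9891

With x = 175 successes in n = 243, p̂ = 0.72016.
Null standard error: √(0.65·0.35/243) = √0.000936214 = 0.030598.
Test statistic (full precision, shown to 4 dp): z = (175/243 − 0.65)/SE₀ ≈ 2.2931.
p-value = P(Z ≤ z) with z = 2.2931 → 0.9891.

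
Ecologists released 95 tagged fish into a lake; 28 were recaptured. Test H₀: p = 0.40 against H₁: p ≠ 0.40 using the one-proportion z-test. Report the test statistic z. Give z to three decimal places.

p̂ = 28/95 = 0.29474.
Null standard error: √(0.40·0.60/95) = √0.002526316 = 0.050262.
Test statistic: z = -0.10526/0.050262 = -2.094.

z = -2.094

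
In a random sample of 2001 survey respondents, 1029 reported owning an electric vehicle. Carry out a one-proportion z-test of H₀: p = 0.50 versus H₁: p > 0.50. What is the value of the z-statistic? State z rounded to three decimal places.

Sample proportion p̂ = 1029/2001 = 0.51424.
Null standard error: √(0.50·0.50/2001) = √0.000124938 = 0.011178.
Test statistic: z = 0.01424/0.011178 = 1.274.

z = 1.274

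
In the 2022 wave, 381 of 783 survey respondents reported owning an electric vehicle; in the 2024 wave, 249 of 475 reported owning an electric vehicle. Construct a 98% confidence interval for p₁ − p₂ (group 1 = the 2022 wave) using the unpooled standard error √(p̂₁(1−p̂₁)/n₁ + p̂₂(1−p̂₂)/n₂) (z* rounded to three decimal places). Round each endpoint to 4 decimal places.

(-0.1052, 0.0300)

p̂₁ = 0.48659, p̂₂ = 0.52421, so the observed difference is -0.03762.
Unpooled SE = √(p̂₁(1−p̂₁)/n₁ + p̂₂(1−p̂₂)/n₂) = √(0.000319055 + 0.000525082) = 0.029054.
The 98% critical value is z* = 2.326. Margin = 2.326·0.029054 = 0.06758.
CI: -0.03762 ± 0.06758 = (-0.1052, 0.0300).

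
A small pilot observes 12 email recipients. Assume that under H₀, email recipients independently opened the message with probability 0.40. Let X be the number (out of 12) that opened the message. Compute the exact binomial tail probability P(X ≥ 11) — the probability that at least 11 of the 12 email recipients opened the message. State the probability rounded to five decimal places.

P = 0.00032

X ~ Binomial(n=12, p=0.40).
P(X ≥ 11) = C(12,11)·0.40^11·0.60^1 + C(12,12)·0.40^12·0.60^0.
= 0.000302 + 0.000017 = 0.00032.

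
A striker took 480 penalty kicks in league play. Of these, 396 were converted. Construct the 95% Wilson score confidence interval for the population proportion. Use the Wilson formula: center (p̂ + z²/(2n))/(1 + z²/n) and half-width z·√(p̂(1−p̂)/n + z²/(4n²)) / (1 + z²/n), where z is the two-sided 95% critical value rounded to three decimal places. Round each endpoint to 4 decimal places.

(0.7885, 0.8564)

Here p̂ = 396/480 = 0.82500 and z = 1.960 (z² = 3.841600).
1 + z²/n = 1.008003.
Center = (0.82500 + 0.004002)/1.008003 = 0.82242.
Radicand: p̂(1−p̂)/n + z²/(4n²) = 0.000300781 + 0.000004168 = 0.000304949.
Half-width = z·√(radicand)/denom = 1.960·0.017463/1.008003 = 0.03396.
CI: 0.82242 ± 0.03396 = (0.7885, 0.8564).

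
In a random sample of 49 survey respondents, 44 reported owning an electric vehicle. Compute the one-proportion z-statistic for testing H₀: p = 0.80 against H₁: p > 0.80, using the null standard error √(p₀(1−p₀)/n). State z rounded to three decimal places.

z = 1.714

p̂ = 44/49 = 0.89796.
SE₀ = √(0.80·0.20/49) = 0.057143.
z = (p̂ − p₀)/SE = (0.89796 − 0.80)/0.057143 = 1.714.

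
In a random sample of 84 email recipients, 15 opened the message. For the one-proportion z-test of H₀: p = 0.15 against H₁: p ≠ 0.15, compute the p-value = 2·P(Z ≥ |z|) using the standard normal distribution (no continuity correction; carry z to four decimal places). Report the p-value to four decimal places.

The sample proportion is 15/84 = 0.17857.
SE₀ = √(0.15·0.85/84) = 0.038960.
Test statistic (full precision, shown to 4 dp): z = (15/84 − 0.15)/SE₀ ≈ 0.7334.
p-value = 2·P(Z ≥ |z|) with z = 0.7334 → 0.4633.

p-value = 0.4633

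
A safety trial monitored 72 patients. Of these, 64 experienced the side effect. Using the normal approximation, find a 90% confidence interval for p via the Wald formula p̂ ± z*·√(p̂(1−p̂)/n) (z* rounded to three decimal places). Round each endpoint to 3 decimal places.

p̂ = 64/72 = 0.88889.
Standard error of p̂: √(0.098765/72) = √0.001371742 = 0.037037.
For 90% confidence, z* = 1.645.
Margin of error: 1.645 × 0.037037 = 0.06093.
So the interval runs from 0.828 to 0.950.

(0.828, 0.950)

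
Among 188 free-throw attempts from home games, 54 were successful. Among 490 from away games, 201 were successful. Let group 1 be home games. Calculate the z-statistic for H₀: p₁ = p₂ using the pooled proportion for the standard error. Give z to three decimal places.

z = -2.959

p̂₁ = 54/188 = 0.28723, p̂₂ = 201/490 = 0.41020.
Pooling: p̂ = 255/678 = 0.37611.
SE = √[p̂(1−p̂)(1/n₁+1/n₂)] = √[0.37611·0.62389·(1/188+1/490)] ≈ 0.041557.
z = (p̂₁ − p̂₂)/SE = (0.28723 − 0.41020)/0.041557 = -0.12297/0.041557 = -2.959.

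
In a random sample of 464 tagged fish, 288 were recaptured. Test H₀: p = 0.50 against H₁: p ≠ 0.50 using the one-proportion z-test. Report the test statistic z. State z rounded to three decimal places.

p̂ = 288/464 = 0.62069.
SE₀ = √(0.50·0.50/464) = 0.023212.
z = (p̂ − p₀)/SE = (0.62069 − 0.50)/0.023212 = 5.199.

z = 5.199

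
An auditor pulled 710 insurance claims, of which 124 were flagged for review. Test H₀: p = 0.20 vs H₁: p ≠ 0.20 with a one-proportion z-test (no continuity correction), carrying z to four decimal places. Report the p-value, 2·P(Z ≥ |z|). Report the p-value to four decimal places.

p-value = 0.0913

p̂ = 124/710 = 0.17465.
Null standard error: √(0.20·0.80/710) = √0.000225352 = 0.015012.
Test statistic (full precision, shown to 4 dp): z = (124/710 − 0.20)/SE₀ ≈ -1.6888.
From the standard normal, 2·P(Z ≥ |z|) = 0.0913.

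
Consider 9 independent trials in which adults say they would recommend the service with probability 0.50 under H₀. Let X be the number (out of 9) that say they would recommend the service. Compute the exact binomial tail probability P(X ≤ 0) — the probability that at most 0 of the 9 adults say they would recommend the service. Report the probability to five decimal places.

X is binomial with n = 9 and p = 0.50.
P(X ≤ 0) = C(9,0)·0.50^0·0.50^9.
= 0.001953 = 0.00195.

P = 0.00195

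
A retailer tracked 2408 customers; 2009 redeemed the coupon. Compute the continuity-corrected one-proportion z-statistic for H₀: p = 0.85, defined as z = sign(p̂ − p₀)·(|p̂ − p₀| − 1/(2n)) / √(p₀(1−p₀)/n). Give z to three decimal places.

With x = 2009 successes in n = 2408, p̂ = 0.83430. p̂ − p₀ = -0.015698.
Continuity correction 1/(2n) = 1/4816 = 0.000208.
Corrected numerator: |-0.015698| − 0.000208 = 0.015490.
Under H₀, SE = √(p₀(1−p₀)/n) = √(0.85·0.15/2408) = √0.000052949 = 0.007277.
z = (−)0.015490/0.007277 = -2.129.

z = -2.129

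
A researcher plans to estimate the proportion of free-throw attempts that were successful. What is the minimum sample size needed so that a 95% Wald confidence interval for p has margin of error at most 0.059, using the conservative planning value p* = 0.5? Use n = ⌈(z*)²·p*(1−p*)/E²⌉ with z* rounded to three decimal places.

n = 276

The 95% critical value is z* = 1.960.
p*(1−p*) = 0.2500.
(z*)²·p*(1−p*)/E² = 3.841600·0.2500/0.003481 = 275.898.
Rounding up, n = 276.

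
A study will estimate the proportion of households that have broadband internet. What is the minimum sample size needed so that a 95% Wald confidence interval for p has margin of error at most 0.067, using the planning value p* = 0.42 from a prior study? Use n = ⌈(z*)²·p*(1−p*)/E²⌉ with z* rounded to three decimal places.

n = 209

For 95% confidence, z* = 1.960.
p*(1−p*) = 0.42·0.58 = 0.2436.
(z*)²·p*(1−p*)/E² = 3.841600·0.2436/0.004489 = 208.468.
⌈208.468⌉ = 209.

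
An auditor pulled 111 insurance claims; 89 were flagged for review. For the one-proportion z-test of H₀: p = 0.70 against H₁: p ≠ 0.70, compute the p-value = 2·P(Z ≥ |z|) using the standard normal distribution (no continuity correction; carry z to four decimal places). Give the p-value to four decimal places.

The sample proportion is 89/111 = 0.80180.
SE₀ = √(0.70·0.30/111) = 0.043496.
z = (p̂ − p₀)/SE = (89/111 − 0.70)/0.043496 ≈ 2.3405.
p-value = 2·P(Z ≥ |z|) with z = 2.3405 → 0.0193.

p-value = 0.0193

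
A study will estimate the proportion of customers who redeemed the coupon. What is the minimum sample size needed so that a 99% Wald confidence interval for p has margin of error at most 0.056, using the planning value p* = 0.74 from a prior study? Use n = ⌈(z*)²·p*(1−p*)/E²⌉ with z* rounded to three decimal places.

z* = 2.576 at the 99% level.
p*(1−p*) = 0.74·0.26 = 0.1924.
(z*)²·p*(1−p*)/E² = 6.635776·0.1924/0.003136 = 407.118.
⌈407.118⌉ = 408.

n = 408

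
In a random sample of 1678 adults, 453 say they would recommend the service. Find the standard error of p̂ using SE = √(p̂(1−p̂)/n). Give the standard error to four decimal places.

The sample proportion is 453/1678 = 0.26996.
p̂(1−p̂) = 0.26996·0.73004 = 0.197082.
Dividing by n and taking the root: √0.000117451 = 0.0108.

SE = 0.0108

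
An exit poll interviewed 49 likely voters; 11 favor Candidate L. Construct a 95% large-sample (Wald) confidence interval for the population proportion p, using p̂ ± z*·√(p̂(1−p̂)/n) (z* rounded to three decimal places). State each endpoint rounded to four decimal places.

With x = 11 successes in n = 49, p̂ = 0.22449.
Standard error of p̂: √(0.174094/49) = √0.003552941 = 0.059607.
z* = 1.960 at the 95% level.
Margin = 1.960·0.059607 = 0.11683.
So the interval runs from 0.1077 to 0.3413.

(0.1077, 0.3413)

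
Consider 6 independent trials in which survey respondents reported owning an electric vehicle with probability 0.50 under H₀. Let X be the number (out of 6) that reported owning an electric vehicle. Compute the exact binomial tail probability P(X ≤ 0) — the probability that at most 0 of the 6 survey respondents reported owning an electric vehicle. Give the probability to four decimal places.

X ~ Binomial(n=6, p=0.50).
P(X ≤ 0) = C(6,0)·0.50^0·0.50^6.
= 0.015625 = 0.0156.

P = 0.0156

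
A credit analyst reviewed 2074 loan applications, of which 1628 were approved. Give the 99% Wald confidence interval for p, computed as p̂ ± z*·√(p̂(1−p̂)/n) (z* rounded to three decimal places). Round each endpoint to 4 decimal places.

(0.7617, 0.8082)

With x = 1628 successes in n = 2074, p̂ = 0.78496.
SE(p̂) = √(0.78496·0.21504/2074) = 0.009022.
The 99% critical value is z* = 2.576.
Margin = 2.576·0.009022 = 0.02324.
CI: 0.78496 ± 0.02324 = (0.7617, 0.8082).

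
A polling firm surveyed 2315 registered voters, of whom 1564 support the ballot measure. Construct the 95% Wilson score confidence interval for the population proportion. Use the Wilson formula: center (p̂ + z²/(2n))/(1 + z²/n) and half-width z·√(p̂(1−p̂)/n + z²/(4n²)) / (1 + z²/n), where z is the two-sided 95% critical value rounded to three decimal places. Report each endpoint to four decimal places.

p̂ = 1564/2315 = 0.67559; z = 1.960, so z² = 3.841600.
Denominator 1 + z²/n = 1 + 3.841600/2315 = 1.001659.
Center = (0.67559 + 0.000830)/1.001659 = 0.67530.
Radicand: p̂(1−p̂)/n + z²/(4n²) = 0.000094672 + 0.000000179 = 0.000094851.
Half-width = z·√(radicand)/denom = 1.960·0.009739/1.001659 = 0.01906.
So the interval runs from 0.6562 to 0.6944.

(0.6562, 0.6944)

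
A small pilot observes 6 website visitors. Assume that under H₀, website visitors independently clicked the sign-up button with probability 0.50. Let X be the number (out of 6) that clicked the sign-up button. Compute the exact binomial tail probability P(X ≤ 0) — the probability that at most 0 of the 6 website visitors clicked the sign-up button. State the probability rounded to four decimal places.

X is binomial with n = 6 and p = 0.50.
P(X ≤ 0) = C(6,0)·0.50^0·0.50^6.
= 0.015625 = 0.0156.

P = 0.0156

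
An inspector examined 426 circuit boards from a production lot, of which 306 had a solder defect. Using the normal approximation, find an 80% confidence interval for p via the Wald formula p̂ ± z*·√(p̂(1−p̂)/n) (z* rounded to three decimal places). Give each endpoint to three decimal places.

(0.690, 0.746)

p̂ = 306/426 = 0.71831.
SE(p̂) = √(0.71831·0.28169/426) = 0.021794.
z* = 1.282 at the 80% level.
Margin of error: 1.282 × 0.021794 = 0.02794.
So the interval runs from 0.690 to 0.746.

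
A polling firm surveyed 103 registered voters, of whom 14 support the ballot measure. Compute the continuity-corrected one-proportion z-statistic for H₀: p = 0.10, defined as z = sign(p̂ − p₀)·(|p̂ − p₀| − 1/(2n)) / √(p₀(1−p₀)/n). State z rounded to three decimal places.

z = 1.051

Sample proportion p̂ = 14/103 = 0.13592. p̂ − p₀ = 0.035922.
Continuity correction 1/(2n) = 1/206 = 0.004854.
Corrected numerator: |0.035922| − 0.004854 = 0.031068.
SE₀ = √(0.10·0.90/103) = 0.029560.
z = (+)0.031068/0.029560 = 1.051.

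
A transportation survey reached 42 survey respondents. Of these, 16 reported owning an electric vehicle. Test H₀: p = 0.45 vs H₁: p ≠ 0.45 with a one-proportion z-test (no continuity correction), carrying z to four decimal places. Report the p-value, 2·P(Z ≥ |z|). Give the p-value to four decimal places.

p-value = 0.3684

The sample proportion is 16/42 = 0.38095.
Under H₀, SE = √(p₀(1−p₀)/n) = √(0.45·0.55/42) = √0.005892857 = 0.076765.
z = (p̂ − p₀)/SE = (16/42 − 0.45)/0.076765 ≈ -0.8995.
From the standard normal, 2·P(Z ≥ |z|) = 0.3684.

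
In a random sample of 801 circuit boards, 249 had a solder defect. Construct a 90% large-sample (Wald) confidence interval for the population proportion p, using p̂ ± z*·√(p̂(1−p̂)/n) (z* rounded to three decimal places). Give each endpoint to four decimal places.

With x = 249 successes in n = 801, p̂ = 0.31086.
SE = √(p̂(1−p̂)/n) = √(0.214227/801) = 0.016354.
The 90% critical value is z* = 1.645.
Margin = 1.645·0.016354 = 0.02690.
So the interval runs from 0.2840 to 0.3378.

(0.2840, 0.3378)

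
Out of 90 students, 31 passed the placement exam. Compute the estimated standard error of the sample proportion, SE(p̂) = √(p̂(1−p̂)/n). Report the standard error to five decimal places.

SE = 0.05009

p̂ = 31/90 = 0.34444.
p̂(1−p̂) = 0.34444·0.65556 = 0.225801.
SE = √(0.225801/90) = 0.05009.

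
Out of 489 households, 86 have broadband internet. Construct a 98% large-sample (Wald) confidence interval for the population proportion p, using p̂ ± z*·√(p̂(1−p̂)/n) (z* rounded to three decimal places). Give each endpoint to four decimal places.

(0.1358, 0.2159)

p̂ = 86/489 = 0.17587.
SE(p̂) = √(0.17587·0.82413/489) = 0.017216.
The 98% critical value is z* = 2.326.
Margin of error: 2.326 × 0.017216 = 0.04004.
So the interval runs from 0.1358 to 0.2159.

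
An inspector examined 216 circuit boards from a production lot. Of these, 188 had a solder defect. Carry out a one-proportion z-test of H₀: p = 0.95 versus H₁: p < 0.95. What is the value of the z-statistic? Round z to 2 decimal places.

The sample proportion is 188/216 = 0.87037.
SE₀ = √(0.95·0.05/216) = 0.014829.
Test statistic: z = -0.07963/0.014829 = -5.37.

z = -5.37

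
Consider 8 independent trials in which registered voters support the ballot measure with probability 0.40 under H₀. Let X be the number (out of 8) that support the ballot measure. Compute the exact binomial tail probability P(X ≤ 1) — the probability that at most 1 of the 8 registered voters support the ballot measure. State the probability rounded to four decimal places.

X is binomial with n = 8 and p = 0.40.
P(X ≤ 1) = C(8,0)·0.40^0·0.60^8 + C(8,1)·0.40^1·0.60^7.
= 0.016796 + 0.089580 = 0.1064.

P = 0.1064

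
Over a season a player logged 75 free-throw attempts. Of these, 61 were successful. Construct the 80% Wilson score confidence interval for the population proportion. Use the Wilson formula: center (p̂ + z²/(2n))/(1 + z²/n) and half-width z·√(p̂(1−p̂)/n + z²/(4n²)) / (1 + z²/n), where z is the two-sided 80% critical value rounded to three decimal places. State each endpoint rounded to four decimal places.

p̂ = 61/75 = 0.81333; z = 1.282, so z² = 1.643524.
1 + z²/n = 1.021914.
Center = (0.81333 + 0.010957)/1.021914 = 0.80661.
Radicand: p̂(1−p̂)/n + z²/(4n²) = 0.002024296 + 0.000073046 = 0.002097342.
Half-width = z·√(radicand)/denom = 1.282·0.045797/1.021914 = 0.05745.
Interval: 0.80661 ± 0.05745 → (0.7492, 0.8641).

(0.7492, 0.8641)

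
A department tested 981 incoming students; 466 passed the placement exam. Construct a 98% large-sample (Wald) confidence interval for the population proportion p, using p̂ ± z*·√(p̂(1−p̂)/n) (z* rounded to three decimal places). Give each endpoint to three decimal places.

(0.438, 0.512)

The sample proportion is 466/981 = 0.47503.
SE(p̂) = √(0.47503·0.52497/981) = 0.015944.
z* = 2.326 at the 98% level.
Margin of error: 2.326 × 0.015944 = 0.03709.
CI: 0.47503 ± 0.03709 = (0.438, 0.512).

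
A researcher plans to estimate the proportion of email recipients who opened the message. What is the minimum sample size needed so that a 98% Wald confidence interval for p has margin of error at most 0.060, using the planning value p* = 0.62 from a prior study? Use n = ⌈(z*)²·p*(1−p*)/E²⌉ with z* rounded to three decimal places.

The 98% critical value is z* = 2.326.
p*(1−p*) = 0.62·0.38 = 0.2356.
Required n before rounding: 5.410276 × 0.2356 / 0.060² = 354.073.
⌈354.073⌉ = 355.

n = 355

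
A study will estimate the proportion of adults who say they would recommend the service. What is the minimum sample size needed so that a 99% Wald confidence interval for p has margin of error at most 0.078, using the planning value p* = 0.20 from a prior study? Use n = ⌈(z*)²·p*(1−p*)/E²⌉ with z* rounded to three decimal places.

n = 175

z* = 2.576 at the 99% level.
p*(1−p*) = 0.1600.
Required n before rounding: 6.635776 × 0.1600 / 0.078² = 174.511.
⌈174.511⌉ = 175.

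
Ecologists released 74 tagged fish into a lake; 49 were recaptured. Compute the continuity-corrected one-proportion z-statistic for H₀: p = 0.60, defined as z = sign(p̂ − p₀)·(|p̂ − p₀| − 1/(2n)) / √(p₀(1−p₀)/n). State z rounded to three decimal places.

Sample proportion p̂ = 49/74 = 0.66216. p̂ − p₀ = 0.062162.
Continuity correction 1/(2n) = 1/148 = 0.006757.
Corrected numerator: |0.062162| − 0.006757 = 0.055405.
Null standard error: √(0.60·0.40/74) = √0.003243243 = 0.056949.
z = +0.055405/0.056949 = 0.973.

z = 0.973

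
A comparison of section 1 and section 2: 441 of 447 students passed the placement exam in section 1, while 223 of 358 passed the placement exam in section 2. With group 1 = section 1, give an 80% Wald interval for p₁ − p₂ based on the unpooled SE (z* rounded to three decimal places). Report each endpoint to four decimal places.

(0.3301, 0.3972)

p̂₁ = 0.98658, p̂₂ = 0.62291, so the observed difference is 0.36367.
SE = √(0.000029626 + 0.000656129) = √0.000685755 = 0.026187.
The 80% critical value is z* = 1.282. Margin = 1.282·0.026187 = 0.03357.
Interval: 0.36367 ± 0.03357 → (0.3301, 0.3972).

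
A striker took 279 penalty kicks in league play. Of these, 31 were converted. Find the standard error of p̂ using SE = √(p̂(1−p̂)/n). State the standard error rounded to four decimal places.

Sample proportion p̂ = 31/279 = 0.11111.
p̂(1−p̂) = 0.098765.
SE = √(0.098765/279) = √0.000353996 = 0.0188.

SE = 0.0188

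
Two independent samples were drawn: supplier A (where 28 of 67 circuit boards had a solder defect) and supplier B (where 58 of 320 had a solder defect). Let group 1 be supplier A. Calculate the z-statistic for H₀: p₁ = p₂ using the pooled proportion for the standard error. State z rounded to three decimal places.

z = 4.237

p̂₁ = 28/67 = 0.41791, p̂₂ = 58/320 = 0.18125.
Pooling: p̂ = 86/387 = 0.22222.
SE = √[p̂(1−p̂)(1/n₁+1/n₂)] = √[0.22222·0.77778·(1/67+1/320)] ≈ 0.055855.
z = (p̂₁ − p̂₂)/SE = (0.41791 − 0.18125)/0.055855 = 0.23666/0.055855 = 4.237.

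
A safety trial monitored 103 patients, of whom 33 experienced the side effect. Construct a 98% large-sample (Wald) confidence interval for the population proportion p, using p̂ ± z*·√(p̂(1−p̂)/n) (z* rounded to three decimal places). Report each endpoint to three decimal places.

(0.213, 0.427)

p̂ = 33/103 = 0.32039.
Standard error of p̂: √(0.217740/103) = √0.002113977 = 0.045978.
For 98% confidence, z* = 2.326.
Margin = 2.326·0.045978 = 0.10694.
Interval: 0.32039 ± 0.10694 → (0.213, 0.427).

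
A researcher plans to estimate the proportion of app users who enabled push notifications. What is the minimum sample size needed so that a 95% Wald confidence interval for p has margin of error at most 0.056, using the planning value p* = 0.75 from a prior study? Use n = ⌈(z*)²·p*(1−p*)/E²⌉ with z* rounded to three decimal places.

For 95% confidence, z* = 1.960.
p*(1−p*) = 0.75·0.25 = 0.1875.
Required n before rounding: 3.841600 × 0.1875 / 0.056² = 229.687.
Rounding up, n = 230.

n = 230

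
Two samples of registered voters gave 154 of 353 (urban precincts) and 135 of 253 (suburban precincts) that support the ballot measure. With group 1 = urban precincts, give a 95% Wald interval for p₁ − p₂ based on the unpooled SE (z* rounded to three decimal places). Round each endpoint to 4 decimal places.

(-0.1777, -0.0170)

p̂₁ = 0.43626, p̂₂ = 0.53360, so the observed difference is -0.09734.
SE = √(0.000696706 + 0.000983681) = √0.001680387 = 0.040993.
For 95% confidence, z* = 1.960. Margin = 1.960·0.040993 = 0.08035.
Interval: -0.09734 ± 0.08035 → (-0.1777, -0.0170).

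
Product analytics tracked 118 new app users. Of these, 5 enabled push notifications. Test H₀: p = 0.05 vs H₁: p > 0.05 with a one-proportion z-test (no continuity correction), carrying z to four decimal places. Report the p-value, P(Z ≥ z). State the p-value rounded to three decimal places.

p-value = 0.648

Sample proportion p̂ = 5/118 = 0.04237.
Null standard error: √(0.05·0.95/118) = √0.000402542 = 0.020063.
z = (p̂ − p₀)/SE = (5/118 − 0.05)/0.020063 ≈ -0.3801.
From the standard normal, P(Z ≥ z) = 0.648.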